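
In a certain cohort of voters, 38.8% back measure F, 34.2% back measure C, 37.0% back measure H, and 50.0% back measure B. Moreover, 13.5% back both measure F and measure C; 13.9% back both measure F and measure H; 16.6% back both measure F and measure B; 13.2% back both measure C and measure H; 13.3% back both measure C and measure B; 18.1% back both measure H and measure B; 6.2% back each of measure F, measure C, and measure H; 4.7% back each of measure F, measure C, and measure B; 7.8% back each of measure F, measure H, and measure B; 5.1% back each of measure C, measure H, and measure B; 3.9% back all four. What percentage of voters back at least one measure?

91.3%

By inclusion-exclusion,
P(≥1) = 38.8 + 34.2 + 37.0 + 50.0 − 13.5 − 13.9 − 16.6 − 13.2 − 13.3 − 18.1 + 6.2 + 4.7 + 7.8 + 5.1 − 3.9 = 91.3%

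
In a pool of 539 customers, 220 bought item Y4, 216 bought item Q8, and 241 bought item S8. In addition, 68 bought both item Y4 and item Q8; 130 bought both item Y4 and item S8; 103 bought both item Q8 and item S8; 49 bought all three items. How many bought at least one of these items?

425

By inclusion-exclusion,
N(≥1) = 220 + 216 + 241 − 68 − 130 − 103 + 49 = 425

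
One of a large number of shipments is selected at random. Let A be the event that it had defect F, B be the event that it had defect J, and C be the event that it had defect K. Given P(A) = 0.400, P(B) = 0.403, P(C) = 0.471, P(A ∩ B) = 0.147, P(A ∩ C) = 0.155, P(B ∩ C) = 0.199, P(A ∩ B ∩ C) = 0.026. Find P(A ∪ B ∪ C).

P(A ∪ B ∪ C) = 0.400 + 0.403 + 0.471 − 0.147 − 0.155 − 0.199 + 0.026 = 0.799

0.799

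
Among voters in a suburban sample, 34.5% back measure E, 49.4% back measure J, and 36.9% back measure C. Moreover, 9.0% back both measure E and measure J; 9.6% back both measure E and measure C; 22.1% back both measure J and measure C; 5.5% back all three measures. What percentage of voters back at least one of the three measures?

85.6%

Apply inclusion-exclusion:
P(at least one) = 34.5 + 49.4 + 36.9 − 9.0 − 9.6 − 22.1 + 5.5 = 85.6%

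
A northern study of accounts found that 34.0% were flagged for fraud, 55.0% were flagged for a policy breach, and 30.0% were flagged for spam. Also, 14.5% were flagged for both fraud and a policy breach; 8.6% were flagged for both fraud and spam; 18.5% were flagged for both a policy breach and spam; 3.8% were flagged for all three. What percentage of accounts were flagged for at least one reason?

Using inclusion–exclusion:
P(at least one) = 34.0 + 55.0 + 30.0 − 14.5 − 8.6 − 18.5 + 3.8 = 81.2%

81.2%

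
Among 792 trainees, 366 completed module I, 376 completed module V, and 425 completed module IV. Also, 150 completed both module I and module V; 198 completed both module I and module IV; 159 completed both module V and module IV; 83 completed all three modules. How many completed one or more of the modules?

By inclusion-exclusion,
|union| = 366 + 376 + 425 − 150 − 198 − 159 + 83 = 743

743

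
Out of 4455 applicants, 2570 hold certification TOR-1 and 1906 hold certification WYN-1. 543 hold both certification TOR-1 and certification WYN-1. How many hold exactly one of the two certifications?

|exactly one| = 2570 + 1906 − 2·543 = 3390

3390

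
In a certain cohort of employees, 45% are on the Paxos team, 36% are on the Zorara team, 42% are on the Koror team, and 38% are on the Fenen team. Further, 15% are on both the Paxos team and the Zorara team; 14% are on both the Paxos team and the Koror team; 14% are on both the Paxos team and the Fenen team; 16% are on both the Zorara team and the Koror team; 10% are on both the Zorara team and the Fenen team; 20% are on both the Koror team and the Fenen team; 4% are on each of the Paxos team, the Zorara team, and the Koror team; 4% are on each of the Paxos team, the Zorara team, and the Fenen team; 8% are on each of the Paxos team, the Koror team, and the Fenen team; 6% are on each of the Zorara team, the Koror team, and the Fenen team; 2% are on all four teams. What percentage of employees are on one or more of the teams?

P(union) = 45 + 36 + 42 + 38 − 15 − 14 − 14 − 16 − 10 − 20 + 4 + 4 + 8 + 6 − 2 = 92%

92%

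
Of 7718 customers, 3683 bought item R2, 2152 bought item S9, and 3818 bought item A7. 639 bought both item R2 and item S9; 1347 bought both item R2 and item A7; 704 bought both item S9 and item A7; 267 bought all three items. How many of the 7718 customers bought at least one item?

|union| = 3683 + 2152 + 3818 − 639 − 1347 − 704 + 267 = 7230

7230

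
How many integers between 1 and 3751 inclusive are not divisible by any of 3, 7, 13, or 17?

1863

⌊3751/3⌋ + ⌊3751/7⌋ + ⌊3751/13⌋ + ⌊3751/17⌋ − ⌊3751/21⌋ − ⌊3751/39⌋ − ⌊3751/51⌋ − ⌊3751/91⌋ − ⌊3751/119⌋ − ⌊3751/221⌋ + ⌊3751/273⌋ + ⌊3751/357⌋ + ⌊3751/663⌋ + ⌊3751/1547⌋ − ⌊3751/4641⌋ = 1250 + 535 + 288 + 220 − 178 − 96 − 73 − 41 − 31 − 16 + 13 + 10 + 5 + 2 − 0 = 1888
3751 − 1888 = 1863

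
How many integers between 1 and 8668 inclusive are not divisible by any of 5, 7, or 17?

floor(8668/5) + floor(8668/7) + floor(8668/17) − floor(8668/35) − floor(8668/85) − floor(8668/119) + floor(8668/595) = 1733 + 1238 + 509 − 247 − 101 − 72 + 14 = 3074
8668 − 3074 = 5594

5594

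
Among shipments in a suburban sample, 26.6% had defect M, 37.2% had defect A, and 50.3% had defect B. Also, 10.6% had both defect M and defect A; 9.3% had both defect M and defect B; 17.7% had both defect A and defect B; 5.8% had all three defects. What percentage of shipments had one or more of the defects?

P(union) = 26.6 + 37.2 + 50.3 − 10.6 − 9.3 − 17.7 + 5.8 = 82.3%

82.3%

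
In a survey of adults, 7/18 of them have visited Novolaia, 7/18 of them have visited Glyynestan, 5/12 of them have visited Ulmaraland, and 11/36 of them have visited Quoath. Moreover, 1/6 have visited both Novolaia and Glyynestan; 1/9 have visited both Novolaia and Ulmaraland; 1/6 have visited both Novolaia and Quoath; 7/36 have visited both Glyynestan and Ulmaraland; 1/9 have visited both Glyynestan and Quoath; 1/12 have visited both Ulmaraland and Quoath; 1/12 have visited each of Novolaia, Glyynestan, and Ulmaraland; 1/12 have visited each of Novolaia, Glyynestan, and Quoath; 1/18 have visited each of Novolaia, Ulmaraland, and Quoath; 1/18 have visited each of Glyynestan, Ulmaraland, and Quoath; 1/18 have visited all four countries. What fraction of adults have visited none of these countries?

1/9

P(at least one) = 7/18 + 7/18 + 5/12 + 11/36 − 1/6 − 1/9 − 1/6 − 7/36 − 1/9 − 1/12 + 1/12 + 1/12 + 1/18 + 1/18 − 1/18 = 8/9
P(none) = 1 − 8/9 = 1/9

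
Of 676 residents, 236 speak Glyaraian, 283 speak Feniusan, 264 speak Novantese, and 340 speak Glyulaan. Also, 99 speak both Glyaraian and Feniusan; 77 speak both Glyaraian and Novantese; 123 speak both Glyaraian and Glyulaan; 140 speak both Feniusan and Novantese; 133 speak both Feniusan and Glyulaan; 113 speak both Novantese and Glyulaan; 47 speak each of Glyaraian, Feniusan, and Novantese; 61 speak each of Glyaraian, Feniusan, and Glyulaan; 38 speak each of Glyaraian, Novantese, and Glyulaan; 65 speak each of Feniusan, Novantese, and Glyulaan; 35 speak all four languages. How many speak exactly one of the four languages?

Using the inclusion–exclusion count for exactly one event:
N(exactly one) = 236 + 283 + 264 + 340 − 2·99 − 2·77 − 2·123 − 2·140 − 2·133 − 2·113 + 3·47 + 3·61 + 3·38 + 3·65 − 4·35 = 246

246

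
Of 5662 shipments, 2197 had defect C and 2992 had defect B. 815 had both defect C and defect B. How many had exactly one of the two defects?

3559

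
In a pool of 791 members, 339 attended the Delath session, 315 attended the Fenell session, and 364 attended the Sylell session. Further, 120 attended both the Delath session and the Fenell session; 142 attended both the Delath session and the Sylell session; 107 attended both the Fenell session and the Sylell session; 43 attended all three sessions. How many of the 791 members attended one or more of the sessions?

|union| = 339 + 315 + 364 − 120 − 142 − 107 + 43 = 692

692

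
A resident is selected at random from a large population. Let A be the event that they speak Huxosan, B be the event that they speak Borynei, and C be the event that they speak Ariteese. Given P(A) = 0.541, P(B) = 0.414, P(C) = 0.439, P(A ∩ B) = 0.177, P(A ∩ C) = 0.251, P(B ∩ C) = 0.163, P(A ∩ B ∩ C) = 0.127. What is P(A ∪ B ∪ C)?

0.930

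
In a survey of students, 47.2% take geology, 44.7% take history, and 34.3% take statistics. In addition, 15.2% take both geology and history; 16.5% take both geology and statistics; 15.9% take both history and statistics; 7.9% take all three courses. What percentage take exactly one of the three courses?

Using the inclusion–exclusion count for exactly one event:
P(exactly one) = 47.2 + 44.7 + 34.3 − 2·15.2 − 2·16.5 − 2·15.9 + 3·7.9 = 54.7%

54.7%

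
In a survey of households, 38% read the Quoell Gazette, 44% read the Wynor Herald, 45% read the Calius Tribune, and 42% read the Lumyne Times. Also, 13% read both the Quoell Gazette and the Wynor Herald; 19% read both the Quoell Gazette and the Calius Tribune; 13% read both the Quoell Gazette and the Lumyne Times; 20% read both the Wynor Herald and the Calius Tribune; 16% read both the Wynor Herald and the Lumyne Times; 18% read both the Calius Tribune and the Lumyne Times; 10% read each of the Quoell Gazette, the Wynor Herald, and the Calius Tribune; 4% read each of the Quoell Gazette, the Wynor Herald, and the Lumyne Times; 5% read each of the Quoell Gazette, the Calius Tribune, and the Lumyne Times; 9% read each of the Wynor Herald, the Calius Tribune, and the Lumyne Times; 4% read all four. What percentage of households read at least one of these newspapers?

94%

Using inclusion–exclusion:
P(≥1) = 38 + 44 + 45 + 42 − 13 − 19 − 13 − 20 − 16 − 18 + 10 + 4 + 5 + 9 − 4 = 94%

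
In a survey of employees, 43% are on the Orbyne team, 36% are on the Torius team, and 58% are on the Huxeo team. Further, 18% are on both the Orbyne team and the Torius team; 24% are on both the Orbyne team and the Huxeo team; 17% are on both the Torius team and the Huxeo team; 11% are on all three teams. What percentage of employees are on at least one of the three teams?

89%

P(union) = 43 + 36 + 58 − 18 − 24 − 17 + 11 = 89%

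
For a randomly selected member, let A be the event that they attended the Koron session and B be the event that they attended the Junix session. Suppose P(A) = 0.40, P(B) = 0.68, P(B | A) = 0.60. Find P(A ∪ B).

P(A ∩ B) = P(A)·P(B|A) = 0.40 × 0.60 = 0.24
By inclusion–exclusion:
P(A ∪ B) = 0.40 + 0.68 − 0.24 = 0.84

0.84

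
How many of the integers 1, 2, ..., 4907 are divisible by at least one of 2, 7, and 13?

By inclusion–exclusion:
2453 + 701 + 377 − 350 − 188 − 53 + 26 = 2966

2966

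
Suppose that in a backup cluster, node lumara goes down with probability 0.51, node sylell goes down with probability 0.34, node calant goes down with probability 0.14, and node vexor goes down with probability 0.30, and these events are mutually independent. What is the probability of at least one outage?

0.8053132

P(none) = (1 − 0.51) × (1 − 0.34) × (1 − 0.14) × (1 − 0.30) = 0.49 × 0.66 × 0.86 × 0.70 = 0.1946868
P(at least one) = 1 − 0.1946868 = 0.8053132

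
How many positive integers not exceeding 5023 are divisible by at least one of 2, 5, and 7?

3300

By inclusion–exclusion:
floor(5023/2) + floor(5023/5) + floor(5023/7) − floor(5023/10) − floor(5023/14) − floor(5023/35) + floor(5023/70) = 2511 + 1004 + 717 − 502 − 358 − 143 + 71 = 3300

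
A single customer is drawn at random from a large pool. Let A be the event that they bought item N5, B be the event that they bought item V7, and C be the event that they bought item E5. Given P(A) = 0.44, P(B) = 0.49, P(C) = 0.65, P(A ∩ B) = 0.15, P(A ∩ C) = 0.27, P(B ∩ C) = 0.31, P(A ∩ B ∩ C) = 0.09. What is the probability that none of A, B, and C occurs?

0.06

By inclusion-exclusion,
P(A ∪ B ∪ C) = 0.44 + 0.49 + 0.65 − 0.15 − 0.27 − 0.31 + 0.09 = 0.94
P(none) = 1 − 0.94 = 0.06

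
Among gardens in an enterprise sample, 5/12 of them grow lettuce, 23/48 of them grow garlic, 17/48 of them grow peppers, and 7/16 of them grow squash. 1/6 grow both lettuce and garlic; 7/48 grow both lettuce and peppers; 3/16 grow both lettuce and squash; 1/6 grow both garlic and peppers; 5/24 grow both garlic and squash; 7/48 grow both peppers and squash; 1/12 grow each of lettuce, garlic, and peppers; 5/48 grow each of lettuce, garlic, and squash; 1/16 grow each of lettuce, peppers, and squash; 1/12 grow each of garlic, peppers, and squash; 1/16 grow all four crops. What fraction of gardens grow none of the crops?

1/16

P(≥1) = 5/12 + 23/48 + 17/48 + 7/16 − 1/6 − 7/48 − 3/16 − 1/6 − 5/24 − 7/48 + 1/12 + 5/48 + 1/16 + 1/12 − 1/16 = 15/16
P(none) = 1 − 15/16 = 1/16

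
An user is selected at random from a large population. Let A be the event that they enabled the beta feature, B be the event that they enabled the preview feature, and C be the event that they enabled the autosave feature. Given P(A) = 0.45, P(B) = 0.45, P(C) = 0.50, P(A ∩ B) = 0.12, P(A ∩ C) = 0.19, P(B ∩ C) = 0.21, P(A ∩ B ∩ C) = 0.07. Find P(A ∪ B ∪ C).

Using inclusion–exclusion:
P(A ∪ B ∪ C) = 0.45 + 0.45 + 0.50 − 0.12 − 0.19 − 0.21 + 0.07 = 0.95

0.95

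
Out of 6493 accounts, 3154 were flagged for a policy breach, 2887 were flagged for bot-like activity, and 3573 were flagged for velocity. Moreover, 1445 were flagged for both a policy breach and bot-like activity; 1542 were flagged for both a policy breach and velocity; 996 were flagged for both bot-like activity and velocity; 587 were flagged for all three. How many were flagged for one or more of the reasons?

6218

N(≥1) = 3154 + 2887 + 3573 − 1445 − 1542 − 996 + 587 = 6218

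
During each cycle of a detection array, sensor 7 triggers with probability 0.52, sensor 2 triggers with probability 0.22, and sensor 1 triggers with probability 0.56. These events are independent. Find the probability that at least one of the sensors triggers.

0.835264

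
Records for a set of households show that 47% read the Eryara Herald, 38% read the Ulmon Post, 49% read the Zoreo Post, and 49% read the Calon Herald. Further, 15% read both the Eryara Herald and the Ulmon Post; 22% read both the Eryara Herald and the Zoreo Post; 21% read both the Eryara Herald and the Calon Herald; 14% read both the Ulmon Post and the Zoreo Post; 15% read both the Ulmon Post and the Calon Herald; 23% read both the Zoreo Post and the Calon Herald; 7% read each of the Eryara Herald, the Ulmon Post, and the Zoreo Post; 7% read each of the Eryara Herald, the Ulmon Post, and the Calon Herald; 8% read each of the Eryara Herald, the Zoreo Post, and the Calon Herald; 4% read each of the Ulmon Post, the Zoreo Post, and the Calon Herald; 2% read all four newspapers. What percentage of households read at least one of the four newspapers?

P(≥1) = 47 + 38 + 49 + 49 − 15 − 22 − 21 − 14 − 15 − 23 + 7 + 7 + 8 + 4 − 2 = 97%

97%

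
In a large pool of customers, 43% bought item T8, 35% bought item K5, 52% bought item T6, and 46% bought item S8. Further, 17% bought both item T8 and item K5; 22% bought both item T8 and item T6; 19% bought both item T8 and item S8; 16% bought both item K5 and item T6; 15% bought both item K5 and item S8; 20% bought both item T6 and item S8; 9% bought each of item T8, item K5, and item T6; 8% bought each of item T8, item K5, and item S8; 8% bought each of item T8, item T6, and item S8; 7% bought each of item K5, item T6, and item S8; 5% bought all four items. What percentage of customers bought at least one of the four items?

Using inclusion–exclusion:
P(union) = 43 + 35 + 52 + 46 − 17 − 22 − 19 − 16 − 15 − 20 + 9 + 8 + 8 + 7 − 5 = 94%

94%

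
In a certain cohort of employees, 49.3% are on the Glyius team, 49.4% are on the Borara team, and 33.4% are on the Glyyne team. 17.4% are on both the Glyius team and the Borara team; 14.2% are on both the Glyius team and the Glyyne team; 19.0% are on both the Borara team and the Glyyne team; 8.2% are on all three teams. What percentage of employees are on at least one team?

89.7%

By inclusion–exclusion:
P(at least one) = 49.3 + 49.4 + 33.4 − 17.4 − 14.2 − 19.0 + 8.2 = 89.7%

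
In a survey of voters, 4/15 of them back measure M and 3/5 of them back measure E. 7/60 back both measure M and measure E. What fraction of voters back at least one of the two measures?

3/4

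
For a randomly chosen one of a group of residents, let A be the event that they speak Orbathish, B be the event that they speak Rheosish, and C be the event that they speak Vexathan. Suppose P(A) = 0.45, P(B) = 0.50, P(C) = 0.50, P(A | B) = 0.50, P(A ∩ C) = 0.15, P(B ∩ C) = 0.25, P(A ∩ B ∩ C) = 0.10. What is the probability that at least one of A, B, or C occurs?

0.90

P(A ∩ B) = P(B)·P(A|B) = 0.50 × 0.50 = 0.25
P(A ∪ B ∪ C) = 0.45 + 0.50 + 0.50 − 0.25 − 0.15 − 0.25 + 0.10 = 0.90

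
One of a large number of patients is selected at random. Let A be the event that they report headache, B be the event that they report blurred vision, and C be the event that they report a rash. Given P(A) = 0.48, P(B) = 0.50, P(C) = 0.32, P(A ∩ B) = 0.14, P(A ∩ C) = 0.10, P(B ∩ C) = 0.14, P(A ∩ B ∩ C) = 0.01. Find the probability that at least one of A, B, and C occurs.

Using inclusion–exclusion:
P(A ∪ B ∪ C) = 0.48 + 0.50 + 0.32 − 0.14 − 0.10 − 0.14 + 0.01 = 0.93

0.93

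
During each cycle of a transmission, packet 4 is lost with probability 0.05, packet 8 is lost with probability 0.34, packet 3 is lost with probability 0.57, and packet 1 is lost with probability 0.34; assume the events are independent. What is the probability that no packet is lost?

0.1779426

Since the events are independent, P(none) is the product of the individual non-occurrence probabilities.
P(none) = (1 − 0.05) × (1 − 0.34) × (1 − 0.57) × (1 − 0.34) = 0.95 × 0.66 × 0.43 × 0.66 = 0.1779426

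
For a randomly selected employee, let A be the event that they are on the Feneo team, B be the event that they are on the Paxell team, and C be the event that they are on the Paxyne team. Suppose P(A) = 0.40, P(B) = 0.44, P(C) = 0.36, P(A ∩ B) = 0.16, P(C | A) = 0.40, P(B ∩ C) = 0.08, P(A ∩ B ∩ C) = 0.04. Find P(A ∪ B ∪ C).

0.84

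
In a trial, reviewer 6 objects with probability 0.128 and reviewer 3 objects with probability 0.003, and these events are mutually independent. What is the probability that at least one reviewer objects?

Since the events are independent, P(none) is the product of the individual non-occurrence probabilities.
P(none) = (1 − 0.128) × (1 − 0.003) = 0.872 × 0.997 = 0.869384
P(at least one) = 1 − 0.869384 = 0.130616

0.130616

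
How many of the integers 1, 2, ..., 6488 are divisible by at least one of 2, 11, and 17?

3713

Using inclusion–exclusion:
⌊6488/2⌋ + ⌊6488/11⌋ + ⌊6488/17⌋ − ⌊6488/22⌋ − ⌊6488/34⌋ − ⌊6488/187⌋ + ⌊6488/374⌋ = 3244 + 589 + 381 − 294 − 190 − 34 + 17 = 3713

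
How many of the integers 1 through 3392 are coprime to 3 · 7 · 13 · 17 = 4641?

1130 + 484 + 260 + 199 − 161 − 86 − 66 − 37 − 28 − 15 + 12 + 9 + 5 + 2 − 0 = 1708
3392 − 1708 = 1684

1684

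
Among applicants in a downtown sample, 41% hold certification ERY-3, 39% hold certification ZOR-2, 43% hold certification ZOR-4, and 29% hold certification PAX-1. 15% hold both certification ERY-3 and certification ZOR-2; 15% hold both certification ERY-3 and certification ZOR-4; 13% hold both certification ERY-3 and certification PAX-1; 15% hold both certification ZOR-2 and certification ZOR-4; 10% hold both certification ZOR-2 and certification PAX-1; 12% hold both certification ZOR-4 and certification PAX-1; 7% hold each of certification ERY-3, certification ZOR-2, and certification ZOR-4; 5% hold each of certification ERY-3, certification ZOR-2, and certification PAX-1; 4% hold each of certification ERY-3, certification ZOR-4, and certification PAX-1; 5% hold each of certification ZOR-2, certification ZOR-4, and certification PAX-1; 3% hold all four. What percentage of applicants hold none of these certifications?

Using inclusion–exclusion:
P(union) = 41 + 39 + 43 + 29 − 15 − 15 − 13 − 15 − 10 − 12 + 7 + 5 + 4 + 5 − 3 = 90%
P(none) = 100% − 90% = 10%

10%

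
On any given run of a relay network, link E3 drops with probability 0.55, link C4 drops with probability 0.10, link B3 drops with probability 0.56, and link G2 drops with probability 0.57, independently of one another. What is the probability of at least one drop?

P(none) = (1 − 0.55) × (1 − 0.10) × (1 − 0.56) × (1 − 0.57) = 0.45 × 0.90 × 0.44 × 0.43 = 0.076626
P(at least one) = 1 − 0.076626 = 0.923374

0.923374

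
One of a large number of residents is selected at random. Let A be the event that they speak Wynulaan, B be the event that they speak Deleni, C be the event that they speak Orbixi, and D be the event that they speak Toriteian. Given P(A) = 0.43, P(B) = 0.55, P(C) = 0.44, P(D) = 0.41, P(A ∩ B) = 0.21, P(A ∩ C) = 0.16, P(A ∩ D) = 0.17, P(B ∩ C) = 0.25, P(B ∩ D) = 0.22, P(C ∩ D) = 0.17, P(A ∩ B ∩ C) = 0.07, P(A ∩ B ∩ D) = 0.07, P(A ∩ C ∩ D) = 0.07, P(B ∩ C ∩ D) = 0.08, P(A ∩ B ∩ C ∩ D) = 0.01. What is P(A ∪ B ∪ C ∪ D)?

Using inclusion–exclusion:
P(A ∪ B ∪ C ∪ D) = 0.43 + 0.55 + 0.44 + 0.41 − 0.21 − 0.16 − 0.17 − 0.25 − 0.22 − 0.17 + 0.07 + 0.07 + 0.07 + 0.08 − 0.01 = 0.93

0.93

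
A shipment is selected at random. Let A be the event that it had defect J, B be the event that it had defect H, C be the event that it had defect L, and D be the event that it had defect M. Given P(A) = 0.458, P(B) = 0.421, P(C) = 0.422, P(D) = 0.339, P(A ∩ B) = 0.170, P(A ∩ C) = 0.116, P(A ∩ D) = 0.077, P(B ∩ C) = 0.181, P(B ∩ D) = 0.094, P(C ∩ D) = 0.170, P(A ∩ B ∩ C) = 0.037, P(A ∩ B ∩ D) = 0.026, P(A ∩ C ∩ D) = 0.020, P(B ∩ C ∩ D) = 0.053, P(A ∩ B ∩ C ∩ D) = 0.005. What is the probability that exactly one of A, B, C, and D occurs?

P(exactly one) = 0.458 + 0.421 + 0.422 + 0.339 − 2·0.170 − 2·0.116 − 2·0.077 − 2·0.181 − 2·0.094 − 2·0.170 + 3·0.037 + 3·0.026 + 3·0.020 + 3·0.053 − 4·0.005 = 0.412

0.412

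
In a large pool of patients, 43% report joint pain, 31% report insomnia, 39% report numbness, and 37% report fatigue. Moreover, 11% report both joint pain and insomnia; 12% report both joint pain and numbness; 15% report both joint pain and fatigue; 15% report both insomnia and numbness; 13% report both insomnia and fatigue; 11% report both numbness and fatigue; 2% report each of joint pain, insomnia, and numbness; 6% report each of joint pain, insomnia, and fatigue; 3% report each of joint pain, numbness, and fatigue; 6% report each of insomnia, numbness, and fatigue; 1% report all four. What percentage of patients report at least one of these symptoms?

P(≥1) = 43 + 31 + 39 + 37 − 11 − 12 − 15 − 15 − 13 − 11 + 2 + 6 + 3 + 6 − 1 = 89%

89%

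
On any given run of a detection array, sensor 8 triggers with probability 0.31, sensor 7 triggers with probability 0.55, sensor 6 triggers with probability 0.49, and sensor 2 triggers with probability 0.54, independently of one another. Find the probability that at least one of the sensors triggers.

0.9271567

P(none) = (1 − 0.31) × (1 − 0.55) × (1 − 0.49) × (1 − 0.54) = 0.69 × 0.45 × 0.51 × 0.46 = 0.0728433
P(at least one) = 1 − 0.0728433 = 0.9271567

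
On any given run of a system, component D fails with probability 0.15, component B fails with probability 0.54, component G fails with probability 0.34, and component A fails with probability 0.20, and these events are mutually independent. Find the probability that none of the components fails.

0.206448

Independence gives P(none) = ∏(1 − pᵢ).
P(none) = (1 − 0.15) × (1 − 0.54) × (1 − 0.34) × (1 − 0.20) = 0.85 × 0.46 × 0.66 × 0.80 = 0.206448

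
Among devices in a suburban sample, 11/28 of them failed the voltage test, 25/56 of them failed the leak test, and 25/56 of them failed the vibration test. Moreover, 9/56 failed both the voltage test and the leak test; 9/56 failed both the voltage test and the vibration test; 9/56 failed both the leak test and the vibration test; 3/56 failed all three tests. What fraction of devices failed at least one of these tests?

P(≥1) = 11/28 + 25/56 + 25/56 − 9/56 − 9/56 − 9/56 + 3/56 = 6/7

6/7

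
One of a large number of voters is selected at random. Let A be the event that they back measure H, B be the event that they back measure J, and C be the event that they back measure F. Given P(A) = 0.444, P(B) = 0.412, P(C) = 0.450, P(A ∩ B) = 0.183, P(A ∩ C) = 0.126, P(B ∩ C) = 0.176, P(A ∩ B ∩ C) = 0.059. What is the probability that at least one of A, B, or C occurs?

0.880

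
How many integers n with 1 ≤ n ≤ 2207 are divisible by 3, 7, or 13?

1042

Inclusion–exclusion gives
⌊2207/3⌋ + ⌊2207/7⌋ + ⌊2207/13⌋ − ⌊2207/21⌋ − ⌊2207/39⌋ − ⌊2207/91⌋ + ⌊2207/273⌋ = 735 + 315 + 169 − 105 − 56 − 24 + 8 = 1042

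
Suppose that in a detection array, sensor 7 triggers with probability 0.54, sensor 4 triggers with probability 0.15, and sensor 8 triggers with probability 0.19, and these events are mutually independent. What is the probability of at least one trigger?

Independence gives P(none) = ∏(1 − pᵢ).
P(none) = (1 − 0.54) × (1 − 0.15) × (1 − 0.19) = 0.46 × 0.85 × 0.81 = 0.31671
P(at least one) = 1 − 0.31671 = 0.68329

0.68329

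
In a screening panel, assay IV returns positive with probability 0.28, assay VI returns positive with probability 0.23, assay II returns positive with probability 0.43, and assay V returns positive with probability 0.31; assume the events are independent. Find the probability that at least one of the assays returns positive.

P(none) = (1 − 0.28) × (1 − 0.23) × (1 − 0.43) × (1 − 0.31) = 0.72 × 0.77 × 0.57 × 0.69 = 0.21804552
P(at least one) = 1 − 0.21804552 = 0.78195448

0.78195448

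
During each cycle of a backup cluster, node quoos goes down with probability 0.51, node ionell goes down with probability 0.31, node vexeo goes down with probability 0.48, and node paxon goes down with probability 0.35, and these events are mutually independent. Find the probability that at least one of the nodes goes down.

0.8857222

P(none) = (1 − 0.51) × (1 − 0.31) × (1 − 0.48) × (1 − 0.35) = 0.49 × 0.69 × 0.52 × 0.65 = 0.1142778
P(at least one) = 1 − 0.1142778 = 0.8857222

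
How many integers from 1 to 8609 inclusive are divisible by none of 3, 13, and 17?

Using inclusion–exclusion:
⌊8609/3⌋ + ⌊8609/13⌋ + ⌊8609/17⌋ − ⌊8609/39⌋ − ⌊8609/51⌋ − ⌊8609/221⌋ + ⌊8609/663⌋ = 2869 + 662 + 506 − 220 − 168 − 38 + 12 = 3623
8609 − 3623 = 4986

4986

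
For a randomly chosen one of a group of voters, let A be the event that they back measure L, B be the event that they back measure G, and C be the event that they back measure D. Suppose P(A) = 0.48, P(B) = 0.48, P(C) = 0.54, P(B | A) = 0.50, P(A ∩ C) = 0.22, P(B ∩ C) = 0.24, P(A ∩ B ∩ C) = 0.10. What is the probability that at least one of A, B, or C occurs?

0.90

P(A ∩ B) = P(A)·P(B|A) = 0.48 × 0.50 = 0.24
Using inclusion–exclusion:
P(A ∪ B ∪ C) = 0.48 + 0.48 + 0.54 − 0.24 − 0.22 − 0.24 + 0.10 = 0.90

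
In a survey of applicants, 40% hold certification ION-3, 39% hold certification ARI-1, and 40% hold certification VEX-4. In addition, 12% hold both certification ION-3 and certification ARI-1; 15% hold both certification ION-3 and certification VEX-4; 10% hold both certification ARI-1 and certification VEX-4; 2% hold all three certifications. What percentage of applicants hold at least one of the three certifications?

84%

By inclusion-exclusion,
P(at least one) = 40 + 39 + 40 − 12 − 15 − 10 + 2 = 84%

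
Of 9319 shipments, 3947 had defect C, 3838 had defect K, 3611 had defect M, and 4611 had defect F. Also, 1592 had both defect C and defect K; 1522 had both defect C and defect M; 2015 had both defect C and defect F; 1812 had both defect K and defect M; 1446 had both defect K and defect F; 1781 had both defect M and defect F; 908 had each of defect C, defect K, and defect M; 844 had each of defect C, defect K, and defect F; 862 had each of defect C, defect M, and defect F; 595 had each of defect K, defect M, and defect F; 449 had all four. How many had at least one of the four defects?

8599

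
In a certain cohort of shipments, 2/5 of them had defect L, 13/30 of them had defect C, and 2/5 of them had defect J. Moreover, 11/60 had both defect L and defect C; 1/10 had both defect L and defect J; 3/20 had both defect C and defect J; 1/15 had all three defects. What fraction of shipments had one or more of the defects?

Inclusion–exclusion gives
P(≥1) = 2/5 + 13/30 + 2/5 − 11/60 − 1/10 − 3/20 + 1/15 = 13/15

13/15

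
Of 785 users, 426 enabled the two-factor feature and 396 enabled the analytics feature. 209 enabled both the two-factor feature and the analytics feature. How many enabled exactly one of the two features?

404

N(exactly one) = 426 + 396 − 2·209 = 404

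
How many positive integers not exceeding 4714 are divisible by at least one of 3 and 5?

By inclusion-exclusion,
⌊4714/3⌋ + ⌊4714/5⌋ − ⌊4714/15⌋ = 1571 + 942 − 314 = 2199

2199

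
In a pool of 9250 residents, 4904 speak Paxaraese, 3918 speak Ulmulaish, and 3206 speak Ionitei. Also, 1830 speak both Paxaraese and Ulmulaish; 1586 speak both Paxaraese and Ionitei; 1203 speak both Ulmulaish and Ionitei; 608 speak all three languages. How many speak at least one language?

8017

|at least one| = 4904 + 3918 + 3206 − 1830 − 1586 − 1203 + 608 = 8017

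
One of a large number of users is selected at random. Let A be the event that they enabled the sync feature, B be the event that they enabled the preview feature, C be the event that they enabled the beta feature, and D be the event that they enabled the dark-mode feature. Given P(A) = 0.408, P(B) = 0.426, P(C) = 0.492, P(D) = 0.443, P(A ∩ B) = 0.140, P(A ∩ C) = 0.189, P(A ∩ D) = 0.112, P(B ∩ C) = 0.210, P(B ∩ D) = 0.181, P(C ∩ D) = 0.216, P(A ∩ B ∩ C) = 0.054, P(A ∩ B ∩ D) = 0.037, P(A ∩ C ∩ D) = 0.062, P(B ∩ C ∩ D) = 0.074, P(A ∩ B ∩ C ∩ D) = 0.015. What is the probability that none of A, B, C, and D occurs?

P(A ∪ B ∪ C ∪ D) = 0.408 + 0.426 + 0.492 + 0.443 − 0.140 − 0.189 − 0.112 − 0.210 − 0.181 − 0.216 + 0.054 + 0.037 + 0.062 + 0.074 − 0.015 = 0.933
P(none) = 1 − 0.933 = 0.067

0.067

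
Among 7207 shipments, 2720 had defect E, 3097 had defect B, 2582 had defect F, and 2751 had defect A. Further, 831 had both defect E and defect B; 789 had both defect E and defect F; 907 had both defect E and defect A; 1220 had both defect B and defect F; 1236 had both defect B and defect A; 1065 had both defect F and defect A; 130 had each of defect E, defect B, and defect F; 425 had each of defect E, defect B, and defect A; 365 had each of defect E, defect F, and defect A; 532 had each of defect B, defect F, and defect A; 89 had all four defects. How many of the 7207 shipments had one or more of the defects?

N(≥1) = 2720 + 3097 + 2582 + 2751 − 831 − 789 − 907 − 1220 − 1236 − 1065 + 130 + 425 + 365 + 532 − 89 = 6465

6465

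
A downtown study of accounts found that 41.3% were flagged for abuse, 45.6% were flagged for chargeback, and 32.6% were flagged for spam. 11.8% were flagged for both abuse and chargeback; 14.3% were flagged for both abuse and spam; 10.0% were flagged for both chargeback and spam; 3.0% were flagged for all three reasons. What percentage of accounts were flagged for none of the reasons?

13.6%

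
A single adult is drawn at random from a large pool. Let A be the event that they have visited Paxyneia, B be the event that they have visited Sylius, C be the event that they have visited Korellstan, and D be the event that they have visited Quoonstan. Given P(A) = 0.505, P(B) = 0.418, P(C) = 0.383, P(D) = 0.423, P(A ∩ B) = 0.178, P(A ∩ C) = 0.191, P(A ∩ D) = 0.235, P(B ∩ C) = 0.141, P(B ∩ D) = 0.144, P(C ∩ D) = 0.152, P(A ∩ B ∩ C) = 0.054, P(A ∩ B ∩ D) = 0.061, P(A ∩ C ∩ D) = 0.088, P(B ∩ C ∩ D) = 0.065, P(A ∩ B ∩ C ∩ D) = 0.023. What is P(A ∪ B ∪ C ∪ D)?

0.933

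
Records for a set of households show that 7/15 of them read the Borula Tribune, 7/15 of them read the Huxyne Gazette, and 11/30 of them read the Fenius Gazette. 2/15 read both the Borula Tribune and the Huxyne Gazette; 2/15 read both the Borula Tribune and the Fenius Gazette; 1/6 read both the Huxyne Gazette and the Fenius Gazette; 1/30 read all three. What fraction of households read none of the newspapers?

1/10

By inclusion–exclusion:
P(union) = 7/15 + 7/15 + 11/30 − 2/15 − 2/15 − 1/6 + 1/30 = 9/10
P(none) = 1 − 9/10 = 1/10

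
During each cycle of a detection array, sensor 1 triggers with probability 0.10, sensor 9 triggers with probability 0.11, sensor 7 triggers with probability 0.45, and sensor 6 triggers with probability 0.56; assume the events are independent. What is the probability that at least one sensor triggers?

0.806158

Since the events are independent, P(none) is the product of the individual non-occurrence probabilities.
P(none) = (1 − 0.10) × (1 − 0.11) × (1 − 0.45) × (1 − 0.56) = 0.90 × 0.89 × 0.55 × 0.44 = 0.193842
P(at least one) = 1 − 0.193842 = 0.806158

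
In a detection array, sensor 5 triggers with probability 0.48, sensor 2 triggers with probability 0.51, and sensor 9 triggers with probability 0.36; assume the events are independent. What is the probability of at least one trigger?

P(none) = (1 − 0.48) × (1 − 0.51) × (1 − 0.36) = 0.52 × 0.49 × 0.64 = 0.163072
P(at least one) = 1 − 0.163072 = 0.836928

0.836928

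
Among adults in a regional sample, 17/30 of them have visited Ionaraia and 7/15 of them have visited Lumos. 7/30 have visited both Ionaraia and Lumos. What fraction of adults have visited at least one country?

By inclusion-exclusion,
P(at least one) = 17/30 + 7/15 − 7/30 = 4/5

4/5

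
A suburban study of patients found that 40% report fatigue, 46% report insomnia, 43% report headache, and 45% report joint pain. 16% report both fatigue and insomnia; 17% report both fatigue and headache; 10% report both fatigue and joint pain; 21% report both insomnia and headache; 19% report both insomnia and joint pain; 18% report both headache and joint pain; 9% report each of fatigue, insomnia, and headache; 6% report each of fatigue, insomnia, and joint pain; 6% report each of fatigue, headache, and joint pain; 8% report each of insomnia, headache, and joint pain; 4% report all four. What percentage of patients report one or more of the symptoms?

98%

P(≥1) = 40 + 46 + 43 + 45 − 16 − 17 − 10 − 21 − 19 − 18 + 9 + 6 + 6 + 8 − 4 = 98%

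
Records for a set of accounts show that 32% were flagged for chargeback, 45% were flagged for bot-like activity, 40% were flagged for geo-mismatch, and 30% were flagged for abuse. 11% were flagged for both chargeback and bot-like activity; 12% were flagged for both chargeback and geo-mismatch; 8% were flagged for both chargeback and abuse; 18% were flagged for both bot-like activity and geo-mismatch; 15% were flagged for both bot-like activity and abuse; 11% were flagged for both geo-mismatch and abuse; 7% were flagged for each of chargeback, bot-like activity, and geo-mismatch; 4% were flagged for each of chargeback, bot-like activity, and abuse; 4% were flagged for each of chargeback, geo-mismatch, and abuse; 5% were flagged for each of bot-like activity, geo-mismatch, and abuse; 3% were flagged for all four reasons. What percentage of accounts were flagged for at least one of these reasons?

Using inclusion–exclusion:
P(union) = 32 + 45 + 40 + 30 − 11 − 12 − 8 − 18 − 15 − 11 + 7 + 4 + 4 + 5 − 3 = 89%

89%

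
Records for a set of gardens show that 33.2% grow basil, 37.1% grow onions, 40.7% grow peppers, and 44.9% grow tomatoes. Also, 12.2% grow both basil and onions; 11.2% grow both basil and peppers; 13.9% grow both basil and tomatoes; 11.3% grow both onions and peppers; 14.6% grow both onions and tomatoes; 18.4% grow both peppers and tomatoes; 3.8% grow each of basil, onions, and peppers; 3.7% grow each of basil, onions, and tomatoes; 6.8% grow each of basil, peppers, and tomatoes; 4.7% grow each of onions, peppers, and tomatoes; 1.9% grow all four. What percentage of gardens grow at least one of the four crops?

By inclusion-exclusion,
P(union) = 33.2 + 37.1 + 40.7 + 44.9 − 12.2 − 11.2 − 13.9 − 11.3 − 14.6 − 18.4 + 3.8 + 3.7 + 6.8 + 4.7 − 1.9 = 91.4%

91.4%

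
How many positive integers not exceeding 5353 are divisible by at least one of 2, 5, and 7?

3517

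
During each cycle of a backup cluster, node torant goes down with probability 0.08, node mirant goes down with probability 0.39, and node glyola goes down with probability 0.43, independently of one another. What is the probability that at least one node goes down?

P(none) = (1 − 0.08) × (1 − 0.39) × (1 − 0.43) = 0.92 × 0.61 × 0.57 = 0.319884
P(at least one) = 1 − 0.319884 = 0.680116

0.680116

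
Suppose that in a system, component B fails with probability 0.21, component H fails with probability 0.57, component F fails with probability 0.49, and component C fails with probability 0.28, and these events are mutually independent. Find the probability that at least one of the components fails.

Since the events are independent, P(none) is the product of the individual non-occurrence probabilities.
P(none) = (1 − 0.21) × (1 − 0.57) × (1 − 0.49) × (1 − 0.28) = 0.79 × 0.43 × 0.51 × 0.72 = 0.12473784
P(at least one) = 1 − 0.12473784 = 0.87526216

0.87526216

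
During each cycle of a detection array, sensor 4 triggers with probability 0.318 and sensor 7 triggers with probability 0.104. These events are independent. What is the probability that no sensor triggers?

0.611072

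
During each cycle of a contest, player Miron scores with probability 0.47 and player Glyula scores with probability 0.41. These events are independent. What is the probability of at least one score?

0.6873

P(none) = (1 − 0.47) × (1 − 0.41) = 0.53 × 0.59 = 0.3127
P(at least one) = 1 − 0.3127 = 0.6873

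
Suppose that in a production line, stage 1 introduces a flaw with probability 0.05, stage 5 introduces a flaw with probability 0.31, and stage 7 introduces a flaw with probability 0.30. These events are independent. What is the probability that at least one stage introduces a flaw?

Since the events are independent, P(none) is the product of the individual non-occurrence probabilities.
P(none) = (1 − 0.05) × (1 − 0.31) × (1 − 0.30) = 0.95 × 0.69 × 0.70 = 0.45885
P(at least one) = 1 − 0.45885 = 0.54115

0.54115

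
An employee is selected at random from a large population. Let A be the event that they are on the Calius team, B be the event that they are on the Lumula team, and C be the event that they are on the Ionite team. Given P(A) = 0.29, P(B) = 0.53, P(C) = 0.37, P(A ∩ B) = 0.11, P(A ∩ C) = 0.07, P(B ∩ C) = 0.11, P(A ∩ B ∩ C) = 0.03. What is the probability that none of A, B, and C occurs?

0.07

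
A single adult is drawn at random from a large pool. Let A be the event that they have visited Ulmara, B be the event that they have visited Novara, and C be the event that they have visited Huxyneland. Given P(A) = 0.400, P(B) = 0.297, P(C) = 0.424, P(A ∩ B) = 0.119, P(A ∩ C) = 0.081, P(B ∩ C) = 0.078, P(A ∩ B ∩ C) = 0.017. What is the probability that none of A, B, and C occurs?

P(A ∪ B ∪ C) = 0.400 + 0.297 + 0.424 − 0.119 − 0.081 − 0.078 + 0.017 = 0.860
P(none) = 1 − 0.860 = 0.140

0.140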